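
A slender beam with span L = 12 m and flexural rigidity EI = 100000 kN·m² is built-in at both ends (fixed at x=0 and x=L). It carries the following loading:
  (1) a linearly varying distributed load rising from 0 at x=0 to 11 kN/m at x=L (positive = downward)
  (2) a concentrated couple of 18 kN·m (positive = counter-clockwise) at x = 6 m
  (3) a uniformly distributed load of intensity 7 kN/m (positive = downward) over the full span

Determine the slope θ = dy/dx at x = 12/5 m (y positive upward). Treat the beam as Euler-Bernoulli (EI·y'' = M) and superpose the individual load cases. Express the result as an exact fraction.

θ(12/5) = -26883/15625000 rad

Load 1 — triangular load w₀=11 kN/m (0→w₀ over full span):
  θ_1 = -w₀(2x(L-x)(L-2x)(x+2L)+x²(L-x)²)/(120LEI) = -11·(2·(12/5)·(12-(12/5))·(12-2·(12/5))·((12/5)+2·12)+(12/5)²·(12-(12/5))²)/(120·12·100000) = -1386/1953125 rad
Load 2 — applied couple M₀=18 kN·m at a=6 m (b=L-a=6):
  θ_2 = (R_Ax²/2 - M_Ax)/EI  [x≤a] with R_A=9/4, M_A=9/2 = ((9/4)·(12/5)²/2 - (9/2)·(12/5))/100000 = -27/625000 rad
Load 3 — uniform load w=7 kN/m over full span:
  θ_3 = -wx(L-x)(L-2x)/(12EI) = -7·(12/5)·(12-(12/5))·(12-2·(12/5))/(12·100000) = -378/390625 rad
Superposition: θ = Σ θ_i = -26883/15625000 rad ≈ -0.001721 rad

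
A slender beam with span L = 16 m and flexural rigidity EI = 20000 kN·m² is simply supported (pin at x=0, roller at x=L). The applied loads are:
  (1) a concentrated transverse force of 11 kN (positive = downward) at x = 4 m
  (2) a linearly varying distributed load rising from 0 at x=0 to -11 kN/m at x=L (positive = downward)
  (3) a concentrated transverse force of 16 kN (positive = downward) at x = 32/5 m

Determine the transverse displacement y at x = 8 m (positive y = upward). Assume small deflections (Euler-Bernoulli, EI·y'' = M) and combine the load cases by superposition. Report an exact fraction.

y(8) = 64667/468750 m

Load 1 — point force P=11 kN at a=4 m (b=L-a=12):
  y_1 = -Pa(L-x)(2Lx-a²-x²)/(6LEI)  [x>a] = -11·4·(16-8)·(2·16·8-4²-8²)/(6·16·20000) = -121/3750 m
Load 2 — triangular load w₀=-11 kN/m (0→w₀ over full span):
  y_2 = -w₀x(7L⁴-10L²x²+3x⁴)/(360LEI) = -(-11)·8·(7·16⁴-10·16²·8²+3·8⁴)/(360·16·20000) = 88/375 m
Load 3 — point force P=16 kN at a=32/5 m (b=L-a=48/5):
  y_3 = -Pa(L-x)(2Lx-a²-x²)/(6LEI)  [x>a] = -16·(32/5)·(16-8)·(2·16·8-(32/5)²-8²)/(6·16·20000) = -15104/234375 m
Superposition: y = Σ y_i = 64667/468750 m ≈ 0.137956 m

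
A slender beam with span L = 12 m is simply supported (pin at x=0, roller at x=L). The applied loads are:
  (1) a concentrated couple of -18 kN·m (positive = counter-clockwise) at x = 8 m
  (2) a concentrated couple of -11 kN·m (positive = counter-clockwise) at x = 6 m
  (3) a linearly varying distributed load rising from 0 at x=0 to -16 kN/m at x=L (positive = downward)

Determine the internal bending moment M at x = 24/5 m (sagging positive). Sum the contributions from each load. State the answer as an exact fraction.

M(24/5) = -17578/125 kN·m

Load 1 — applied couple M₀=-18 kN·m at a=8 m (b=L-a=4):
  M_1 = M₀x/L  [x≤a] = (-18)·(24/5)/12 = -36/5 kN·m
Load 2 — applied couple M₀=-11 kN·m at a=6 m (b=L-a=6):
  M_2 = M₀x/L  [x≤a] = (-11)·(24/5)/12 = -22/5 kN·m
Load 3 — triangular load w₀=-16 kN/m (0→w₀ over full span):
  M_3 = w₀Lx/6 - w₀x³/(6L) = (-16)·12·(24/5)/6 - (-16)·(24/5)³/(6·12) = -16128/125 kN·m
Superposition: M = Σ M_i = -17578/125 kN·m ≈ -140.624000 kN·m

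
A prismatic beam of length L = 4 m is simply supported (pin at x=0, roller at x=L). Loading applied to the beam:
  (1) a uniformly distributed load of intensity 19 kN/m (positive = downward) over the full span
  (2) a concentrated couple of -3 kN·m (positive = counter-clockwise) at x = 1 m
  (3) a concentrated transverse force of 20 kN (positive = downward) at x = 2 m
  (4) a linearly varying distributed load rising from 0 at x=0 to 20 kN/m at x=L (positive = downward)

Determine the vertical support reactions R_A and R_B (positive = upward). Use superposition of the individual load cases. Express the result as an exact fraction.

R_A = 727/12 kN, R_B = 905/12 kN

Load 1 — uniform load w=19 kN/m over full span:
  R_A = wL/2 = 19·4/2 = 38 kN
  R_B = wL/2 = 19·4/2 = 38 kN
Load 2 — applied couple M₀=-3 kN·m at a=1 m (b=L-a=3):
  R_A = M₀/L = (-3)/4 = -3/4 kN
  R_B = -M₀/L = -(-3)/4 = 3/4 kN
Load 3 — point force P=20 kN at a=2 m (b=L-a=2):
  R_A = Pb/L = 20·2/4 = 10 kN
  R_B = Pa/L = 20·2/4 = 10 kN
Load 4 — triangular load w₀=20 kN/m (0→w₀ over full span):
  R_A = w₀L/6 = 20·4/6 = 40/3 kN
  R_B = w₀L/3 = 20·4/3 = 80/3 kN
Superposition: R_A = 727/12 kN, R_B = 905/12 kN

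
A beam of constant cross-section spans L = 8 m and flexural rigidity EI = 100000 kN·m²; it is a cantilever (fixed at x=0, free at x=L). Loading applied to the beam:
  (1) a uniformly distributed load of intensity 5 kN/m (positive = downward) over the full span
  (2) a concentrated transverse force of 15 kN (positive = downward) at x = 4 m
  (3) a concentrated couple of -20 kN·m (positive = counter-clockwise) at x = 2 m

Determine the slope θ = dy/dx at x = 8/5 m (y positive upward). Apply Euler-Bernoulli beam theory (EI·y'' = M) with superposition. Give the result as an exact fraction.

Load 1 — uniform load w=5 kN/m over full span:
  θ_1 = -wx(x²-3Lx+3L²)/(6EI) = -5·(8/5)·((8/5)²-3·8·(8/5)+3·8²)/(6·100000) = -488/234375 rad
Load 2 — point force P=15 kN at a=4 m (b=L-a=4):
  θ_2 = -Px(2a-x)/(2EI)  [x≤a] = -15·(8/5)·(2·4-(8/5))/(2·100000) = -12/15625 rad
Load 3 — applied couple M₀=-20 kN·m at a=2 m (b=L-a=6):
  θ_3 = M₀x/EI  [x≤a] = (-20)·(8/5)/100000 = -1/3125 rad
Superposition: θ = Σ θ_i = -743/234375 rad ≈ -0.003170 rad

θ(8/5) = -743/234375 rad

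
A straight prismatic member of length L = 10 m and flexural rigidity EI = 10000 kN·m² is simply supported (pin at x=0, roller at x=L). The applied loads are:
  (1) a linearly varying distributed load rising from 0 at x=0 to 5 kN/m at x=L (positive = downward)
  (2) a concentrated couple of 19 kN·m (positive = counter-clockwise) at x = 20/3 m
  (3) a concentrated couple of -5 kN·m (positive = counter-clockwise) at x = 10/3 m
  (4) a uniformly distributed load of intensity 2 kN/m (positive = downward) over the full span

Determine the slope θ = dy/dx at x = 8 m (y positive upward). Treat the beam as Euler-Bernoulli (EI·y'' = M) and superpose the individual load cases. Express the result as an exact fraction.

θ(8) = 3803/225000 rad

Load 1 — triangular load w₀=5 kN/m (0→w₀ over full span):
  θ_1 = -w₀(7L⁴-30L²x²+15x⁴)/(360LEI) = -5·(7·10⁴-30·10²·8²+15·8⁴)/(360·10·10000) = 757/90000 rad
Load 2 — applied couple M₀=19 kN·m at a=20/3 m (b=L-a=10/3):
  θ_2 = (M₀x²/(2L)-M₀(x-a)+C₁)/EI  [x>a] with C₁=M₀(3b²-L²)/(6L)=-190/9 = (19·8²/(2·10)-19·(8-(20/3))+(-190/9))/10000 = 323/225000 rad
Load 3 — applied couple M₀=-5 kN·m at a=10/3 m (b=L-a=20/3):
  θ_3 = (M₀x²/(2L)-M₀(x-a)+C₁)/EI  [x>a] with C₁=M₀(3b²-L²)/(6L)=-25/9 = ((-5)·8²/(2·10)-(-5)·(8-(10/3))+(-25/9))/10000 = 41/90000 rad
Load 4 — uniform load w=2 kN/m over full span:
  θ_4 = -w(L³-6Lx²+4x³)/(24EI) = -2·(10³-6·10·8²+4·8³)/(24·10000) = 33/5000 rad
Superposition: θ = Σ θ_i = 3803/225000 rad ≈ 0.016902 rad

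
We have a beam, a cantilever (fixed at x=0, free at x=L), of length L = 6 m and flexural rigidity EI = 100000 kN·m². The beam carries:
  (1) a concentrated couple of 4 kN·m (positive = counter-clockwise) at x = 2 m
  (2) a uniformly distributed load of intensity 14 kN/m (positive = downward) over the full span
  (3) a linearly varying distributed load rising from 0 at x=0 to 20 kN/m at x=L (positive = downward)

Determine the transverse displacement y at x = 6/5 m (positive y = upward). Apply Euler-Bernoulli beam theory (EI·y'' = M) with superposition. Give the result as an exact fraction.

Load 1 — applied couple M₀=4 kN·m at a=2 m (b=L-a=4):
  y_1 = M₀x²/(2EI)  [x≤a] = 4·(6/5)²/(2·100000) = 9/312500 m
Load 2 — uniform load w=14 kN/m over full span:
  y_2 = -wx²(x²-4Lx+6L²)/(24EI) = -14·(6/5)²·((6/5)²-4·6·(6/5)+6·6²)/(24·100000) = -24759/15625000 m
Load 3 — triangular load w₀=20 kN/m (0→w₀ over full span):
  y_3 = (w₀Lx³/12-w₀L²x²/6-w₀x⁵/(120L))/EI = (20·6·(6/5)³/12-20·6²·(6/5)²/6-20·(6/5)⁵/(120·6))/100000 = -60777/39062500 m
Superposition: y = Σ y_i = -243099/78125000 m ≈ -0.003112 m

y(6/5) = -243099/78125000 m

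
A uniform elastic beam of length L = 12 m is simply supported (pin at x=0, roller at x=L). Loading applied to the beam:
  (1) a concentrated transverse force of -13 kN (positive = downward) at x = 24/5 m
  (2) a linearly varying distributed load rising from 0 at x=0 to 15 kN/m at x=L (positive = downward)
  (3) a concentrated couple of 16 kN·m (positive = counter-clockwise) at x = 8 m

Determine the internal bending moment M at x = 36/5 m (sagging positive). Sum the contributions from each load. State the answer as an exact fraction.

Load 1 — point force P=-13 kN at a=24/5 m (b=L-a=36/5):
  M_1 = Pa(L-x)/L  [x>a] = (-13)·(24/5)·(12-(36/5))/12 = -624/25 kN·m
Load 2 — triangular load w₀=15 kN/m (0→w₀ over full span):
  M_2 = w₀Lx/6 - w₀x³/(6L) = 15·12·(36/5)/6 - 15·(36/5)³/(6·12) = 3456/25 kN·m
Load 3 — applied couple M₀=16 kN·m at a=8 m (b=L-a=4):
  M_3 = M₀x/L  [x≤a] = 16·(36/5)/12 = 48/5 kN·m
Superposition: M = Σ M_i = 3072/25 kN·m ≈ 122.880000 kN·m

M(36/5) = 3072/25 kN·m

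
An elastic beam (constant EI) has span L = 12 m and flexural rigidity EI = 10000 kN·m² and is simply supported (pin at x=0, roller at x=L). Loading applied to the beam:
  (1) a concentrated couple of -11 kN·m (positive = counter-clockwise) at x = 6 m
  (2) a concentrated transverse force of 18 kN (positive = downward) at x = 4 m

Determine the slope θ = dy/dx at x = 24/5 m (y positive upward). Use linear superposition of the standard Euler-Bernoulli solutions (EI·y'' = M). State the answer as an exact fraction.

θ(24/5) = -1629/500000 rad

Load 1 — applied couple M₀=-11 kN·m at a=6 m (b=L-a=6):
  θ_1 = (M₀x²/(2L)+C₁)/EI  [x≤a] with C₁=M₀(3b²-L²)/(6L)=11/2 = ((-11)·(24/5)²/(2·12)+(11/2))/10000 = -253/500000 rad
Load 2 — point force P=18 kN at a=4 m (b=L-a=8):
  θ_2 = -Pa(2L²-6Lx+3x²+a²)/(6LEI)  [x>a] = -18·4·(2·12²-6·12·(24/5)+3·(24/5)²+4²)/(6·12·10000) = -43/15625 rad
Superposition: θ = Σ θ_i = -1629/500000 rad ≈ -0.003258 rad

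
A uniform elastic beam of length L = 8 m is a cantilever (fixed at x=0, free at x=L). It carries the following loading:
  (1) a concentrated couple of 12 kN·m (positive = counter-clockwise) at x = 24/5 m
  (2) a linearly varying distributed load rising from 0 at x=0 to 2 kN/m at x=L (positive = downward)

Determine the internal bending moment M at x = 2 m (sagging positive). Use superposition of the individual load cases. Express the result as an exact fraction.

Load 1 — applied couple M₀=12 kN·m at a=24/5 m (b=L-a=16/5):
  M_1 = M₀  [x≤a] = 12 = 12 kN·m
Load 2 — triangular load w₀=2 kN/m (0→w₀ over full span):
  M_2 = w₀Lx/2 - w₀L²/3 - w₀x³/(6L) = 2·8·2/2 - 2·8²/3 - 2·2³/(6·8) = -27 kN·m
Superposition: M = Σ M_i = -15 kN·m ≈ -15.000000 kN·m

M(2) = -15 kN·m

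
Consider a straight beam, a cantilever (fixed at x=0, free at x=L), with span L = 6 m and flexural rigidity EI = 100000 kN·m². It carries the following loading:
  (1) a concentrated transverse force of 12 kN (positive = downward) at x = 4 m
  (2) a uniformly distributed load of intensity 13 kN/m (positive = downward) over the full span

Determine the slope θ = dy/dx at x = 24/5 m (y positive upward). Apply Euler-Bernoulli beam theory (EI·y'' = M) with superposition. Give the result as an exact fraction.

θ(24/5) = -4377/781250 rad

Load 1 — point force P=12 kN at a=4 m (b=L-a=2):
  θ_1 = -Pa²/(2EI)  [x>a] = -12·4²/(2·100000) = -3/3125 rad
Load 2 — uniform load w=13 kN/m over full span:
  θ_2 = -wx(x²-3Lx+3L²)/(6EI) = -13·(24/5)·((24/5)²-3·6·(24/5)+3·6²)/(6·100000) = -3627/781250 rad
Superposition: θ = Σ θ_i = -4377/781250 rad ≈ -0.005603 rad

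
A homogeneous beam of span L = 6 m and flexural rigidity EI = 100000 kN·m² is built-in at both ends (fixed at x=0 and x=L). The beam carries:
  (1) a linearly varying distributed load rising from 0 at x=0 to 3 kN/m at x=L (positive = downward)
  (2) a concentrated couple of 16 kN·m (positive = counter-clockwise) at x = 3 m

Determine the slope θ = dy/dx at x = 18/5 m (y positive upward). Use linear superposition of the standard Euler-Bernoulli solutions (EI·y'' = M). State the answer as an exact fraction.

Load 1 — triangular load w₀=3 kN/m (0→w₀ over full span):
  θ_1 = -w₀(2x(L-x)(L-2x)(x+2L)+x²(L-x)²)/(120LEI) = -3·(2·(18/5)·(6-(18/5))·(6-2·(18/5))·((18/5)+2·6)+(18/5)²·(6-(18/5))²)/(120·6·100000) = 81/7812500 rad
Load 2 — applied couple M₀=16 kN·m at a=3 m (b=L-a=3):
  θ_2 = (R_Ax²/2 - M_Ax - M₀(x-a))/EI  [x>a] with R_A=4, M_A=4 = (4·(18/5)²/2 - 4·(18/5) - 16·((18/5)-3))/100000 = 3/156250 rad
Superposition: θ = Σ θ_i = 231/7812500 rad ≈ 0.000030 rad

θ(18/5) = 231/7812500 rad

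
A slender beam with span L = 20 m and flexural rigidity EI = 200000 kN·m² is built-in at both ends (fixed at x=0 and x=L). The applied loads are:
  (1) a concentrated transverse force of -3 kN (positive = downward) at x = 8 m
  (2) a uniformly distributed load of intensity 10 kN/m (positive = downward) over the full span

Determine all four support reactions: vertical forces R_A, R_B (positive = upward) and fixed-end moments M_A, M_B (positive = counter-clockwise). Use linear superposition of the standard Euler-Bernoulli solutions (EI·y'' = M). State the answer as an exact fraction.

Load 1 — point force P=-3 kN at a=8 m (b=L-a=12):
  R_A = Pb²(3a+b)/L³ = (-3)·12²·(3·8+12)/20³ = -243/125 kN
  M_A = Pab²/L² = (-3)·8·12²/20² = -216/25 kN·m
  R_B = Pa²(a+3b)/L³ = (-3)·8²·(8+3·12)/20³ = -132/125 kN
  M_B = -Pa²b/L² = -(-3)·8²·12/20² = 144/25 kN·m
Load 2 — uniform load w=10 kN/m over full span:
  R_A = wL/2 = 10·20/2 = 100 kN
  M_A = wL²/12 = 10·20²/12 = 1000/3 kN·m
  R_B = wL/2 = 10·20/2 = 100 kN
  M_B = -wL²/12 = -10·20²/12 = -1000/3 kN·m
Superposition: R_A = 12257/125 kN, M_A = 24352/75 kN·m, R_B = 12368/125 kN, M_B = -24568/75 kN·m

R_A = 12257/125 kN, M_A = 24352/75 kN·m, R_B = 12368/125 kN, M_B = -24568/75 kN·m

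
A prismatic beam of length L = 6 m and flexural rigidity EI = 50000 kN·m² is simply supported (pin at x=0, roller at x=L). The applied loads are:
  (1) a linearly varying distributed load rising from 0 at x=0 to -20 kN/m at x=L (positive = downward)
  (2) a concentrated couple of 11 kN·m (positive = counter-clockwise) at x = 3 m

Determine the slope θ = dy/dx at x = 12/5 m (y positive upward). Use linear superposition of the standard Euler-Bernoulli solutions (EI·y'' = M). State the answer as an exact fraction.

Load 1 — triangular load w₀=-20 kN/m (0→w₀ over full span):
  θ_1 = -w₀(7L⁴-30L²x²+15x⁴)/(360LEI) = -(-20)·(7·6⁴-30·6²·(12/5)²+15·(12/5)⁴)/(360·6·50000) = 969/1562500 rad
Load 2 — applied couple M₀=11 kN·m at a=3 m (b=L-a=3):
  θ_2 = (M₀x²/(2L)+C₁)/EI  [x≤a] with C₁=M₀(3b²-L²)/(6L)=-11/4 = (11·(12/5)²/(2·6)+(-11/4))/50000 = 253/5000000 rad
Superposition: θ = Σ θ_i = 16769/25000000 rad ≈ 0.000671 rad

θ(12/5) = 16769/25000000 rad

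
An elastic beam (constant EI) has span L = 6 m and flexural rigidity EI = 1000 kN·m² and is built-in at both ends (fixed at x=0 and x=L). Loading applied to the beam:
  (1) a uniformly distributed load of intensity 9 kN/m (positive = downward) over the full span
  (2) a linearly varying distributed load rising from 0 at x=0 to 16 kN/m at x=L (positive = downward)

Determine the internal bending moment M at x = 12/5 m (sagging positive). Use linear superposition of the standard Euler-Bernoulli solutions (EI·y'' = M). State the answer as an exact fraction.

Load 1 — uniform load w=9 kN/m over full span:
  M_1 = wLx/2 - wL²/12 - wx²/2 = 9·6·(12/5)/2 - 9·6²/12 - 9·(12/5)²/2 = 297/25 kN·m
Load 2 — triangular load w₀=16 kN/m (0→w₀ over full span):
  M_2 = 3w₀Lx/20 - w₀L²/30 - w₀x³/(6L) = 3·16·6·(12/5)/20 - 16·6²/30 - 16·(12/5)³/(6·6) = 1152/125 kN·m
Superposition: M = Σ M_i = 2637/125 kN·m ≈ 21.096000 kN·m

M(12/5) = 2637/125 kN·m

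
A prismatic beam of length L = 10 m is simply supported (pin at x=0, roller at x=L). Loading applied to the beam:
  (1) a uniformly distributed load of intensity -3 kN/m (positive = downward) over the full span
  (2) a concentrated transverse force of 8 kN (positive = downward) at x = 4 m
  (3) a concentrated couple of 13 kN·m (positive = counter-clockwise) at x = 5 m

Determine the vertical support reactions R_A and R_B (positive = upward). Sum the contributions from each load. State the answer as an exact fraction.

R_A = -89/10 kN, R_B = -131/10 kN

Load 1 — uniform load w=-3 kN/m over full span:
  R_A = wL/2 = (-3)·10/2 = -15 kN
  R_B = wL/2 = (-3)·10/2 = -15 kN
Load 2 — point force P=8 kN at a=4 m (b=L-a=6):
  R_A = Pb/L = 8·6/10 = 24/5 kN
  R_B = Pa/L = 8·4/10 = 16/5 kN
Load 3 — applied couple M₀=13 kN·m at a=5 m (b=L-a=5):
  R_A = M₀/L = 13/10 kN
  R_B = -M₀/L = -13/10 kN
Superposition: R_A = -89/10 kN, R_B = -131/10 kN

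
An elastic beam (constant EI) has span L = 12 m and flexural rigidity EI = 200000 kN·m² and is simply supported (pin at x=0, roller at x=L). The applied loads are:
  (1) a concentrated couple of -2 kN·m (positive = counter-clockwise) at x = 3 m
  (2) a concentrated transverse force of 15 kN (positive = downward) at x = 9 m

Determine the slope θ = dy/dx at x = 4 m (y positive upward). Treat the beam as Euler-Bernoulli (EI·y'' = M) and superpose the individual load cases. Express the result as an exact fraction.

θ(4) = -271/960000 rad

Load 1 — applied couple M₀=-2 kN·m at a=3 m (b=L-a=9):
  θ_1 = (M₀x²/(2L)-M₀(x-a)+C₁)/EI  [x>a] with C₁=M₀(3b²-L²)/(6L)=-11/4 = ((-2)·4²/(2·12)-(-2)·(4-3)+(-11/4))/200000 = -1/96000 rad
Load 2 — point force P=15 kN at a=9 m (b=L-a=3):
  θ_2 = -Pb(L²-b²-3x²)/(6LEI)  [x≤a] = -15·3·(12²-3²-3·4²)/(6·12·200000) = -87/320000 rad
Superposition: θ = Σ θ_i = -271/960000 rad ≈ -0.000282 rad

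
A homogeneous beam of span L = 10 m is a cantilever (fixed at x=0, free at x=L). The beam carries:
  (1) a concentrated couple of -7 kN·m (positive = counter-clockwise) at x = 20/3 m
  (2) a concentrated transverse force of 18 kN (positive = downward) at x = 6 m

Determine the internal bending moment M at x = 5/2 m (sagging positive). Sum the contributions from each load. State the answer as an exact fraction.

M(5/2) = -70 kN·m

Load 1 — applied couple M₀=-7 kN·m at a=20/3 m (b=L-a=10/3):
  M_1 = M₀  [x≤a] = (-7) = -7 kN·m
Load 2 — point force P=18 kN at a=6 m (b=L-a=4):
  M_2 = -P(a-x)  [x≤a] = -18·(6-(5/2)) = -63 kN·m
Superposition: M = Σ M_i = -70 kN·m ≈ -70.000000 kN·m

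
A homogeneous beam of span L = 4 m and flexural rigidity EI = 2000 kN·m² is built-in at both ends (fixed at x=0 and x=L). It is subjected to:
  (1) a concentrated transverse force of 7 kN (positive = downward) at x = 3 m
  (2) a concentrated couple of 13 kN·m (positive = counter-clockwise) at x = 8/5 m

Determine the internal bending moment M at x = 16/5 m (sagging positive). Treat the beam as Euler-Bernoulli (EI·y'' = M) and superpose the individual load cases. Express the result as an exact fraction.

M(16/5) = 2407/2000 kN·m

Load 1 — point force P=7 kN at a=3 m (b=L-a=1):
  M_1 = Pa²(a+3b)(L-x)/L³ - Pa²b/L²  [x>a] = 7·3²·(3+3·1)·(4-(16/5))/4³ - 7·3²·1/4² = 63/80 kN·m
Load 2 — applied couple M₀=13 kN·m at a=8/5 m (b=L-a=12/5):
  M_2 = R_Ax - M_A - M₀  [x>a] with R_A=117/25, M_A=39/25 = (117/25)·(16/5) - (39/25) - 13 = 52/125 kN·m
Superposition: M = Σ M_i = 2407/2000 kN·m ≈ 1.203500 kN·m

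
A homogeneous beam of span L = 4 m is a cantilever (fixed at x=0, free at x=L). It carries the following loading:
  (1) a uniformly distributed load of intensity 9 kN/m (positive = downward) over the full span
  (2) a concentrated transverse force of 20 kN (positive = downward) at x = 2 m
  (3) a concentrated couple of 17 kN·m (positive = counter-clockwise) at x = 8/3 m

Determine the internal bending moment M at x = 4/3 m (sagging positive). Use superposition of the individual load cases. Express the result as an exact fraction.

Load 1 — uniform load w=9 kN/m over full span:
  M_1 = -w(L-x)²/2 = -9·(4-(4/3))²/2 = -32 kN·m
Load 2 — point force P=20 kN at a=2 m (b=L-a=2):
  M_2 = -P(a-x)  [x≤a] = -20·(2-(4/3)) = -40/3 kN·m
Load 3 — applied couple M₀=17 kN·m at a=8/3 m (b=L-a=4/3):
  M_3 = M₀  [x≤a] = 17 = 17 kN·m
Superposition: M = Σ M_i = -85/3 kN·m ≈ -28.333333 kN·m

M(4/3) = -85/3 kN·m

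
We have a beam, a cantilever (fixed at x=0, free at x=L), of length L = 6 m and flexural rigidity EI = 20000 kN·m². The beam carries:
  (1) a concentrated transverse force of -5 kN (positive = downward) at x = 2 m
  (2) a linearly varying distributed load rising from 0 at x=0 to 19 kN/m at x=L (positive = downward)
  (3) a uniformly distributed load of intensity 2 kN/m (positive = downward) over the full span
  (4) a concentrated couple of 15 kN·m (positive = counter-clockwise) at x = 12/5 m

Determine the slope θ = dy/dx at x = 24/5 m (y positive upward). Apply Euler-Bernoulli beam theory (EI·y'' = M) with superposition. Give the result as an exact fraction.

Load 1 — point force P=-5 kN at a=2 m (b=L-a=4):
  θ_1 = -Pa²/(2EI)  [x>a] = -(-5)·2²/(2·20000) = 1/2000 rad
Load 2 — triangular load w₀=19 kN/m (0→w₀ over full span):
  θ_2 = (w₀Lx²/4-w₀L²x/3-w₀x⁴/(24L))/EI = (19·6·(24/5)²/4-19·6²·(24/5)/3-19·(24/5)⁴/(24·6))/20000 = -9918/390625 rad
Load 3 — uniform load w=2 kN/m over full span:
  θ_3 = -wx(x²-3Lx+3L²)/(6EI) = -2·(24/5)·((24/5)²-3·6·(24/5)+3·6²)/(6·20000) = -279/78125 rad
Load 4 — applied couple M₀=15 kN·m at a=12/5 m (b=L-a=18/5):
  θ_4 = M₀a/EI  [x>a] = 15·(12/5)/20000 = 9/5000 rad
Superposition: θ = Σ θ_i = -166633/6250000 rad ≈ -0.026661 rad

θ(24/5) = -166633/6250000 rad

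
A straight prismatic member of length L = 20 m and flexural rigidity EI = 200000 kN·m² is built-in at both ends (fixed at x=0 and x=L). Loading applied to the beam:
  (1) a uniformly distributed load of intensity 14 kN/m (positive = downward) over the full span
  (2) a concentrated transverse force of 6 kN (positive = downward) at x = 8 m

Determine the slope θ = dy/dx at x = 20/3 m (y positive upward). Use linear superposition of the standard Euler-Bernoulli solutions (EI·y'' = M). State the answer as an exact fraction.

θ(20/3) = -18229/5062500 rad

Load 1 — uniform load w=14 kN/m over full span:
  θ_1 = -wx(L-x)(L-2x)/(12EI) = -14·(20/3)·(20-(20/3))·(20-2·(20/3))/(12·200000) = -7/2025 rad
Load 2 — point force P=6 kN at a=8 m (b=L-a=12):
  θ_2 = -Pb²x(2aL-(3a+b)x)/(2L³EI)  [x≤a] = -6·12²·(20/3)·(2·8·20-(3·8+12)·(20/3))/(2·20³·200000) = -9/62500 rad
Superposition: θ = Σ θ_i = -18229/5062500 rad ≈ -0.003601 rad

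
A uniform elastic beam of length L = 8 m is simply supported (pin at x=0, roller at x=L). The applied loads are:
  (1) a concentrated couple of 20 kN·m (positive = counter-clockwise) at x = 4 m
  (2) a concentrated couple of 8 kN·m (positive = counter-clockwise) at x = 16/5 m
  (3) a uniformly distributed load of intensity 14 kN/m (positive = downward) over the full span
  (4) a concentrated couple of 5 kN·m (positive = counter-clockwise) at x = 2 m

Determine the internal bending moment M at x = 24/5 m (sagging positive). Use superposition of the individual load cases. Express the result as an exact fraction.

Load 1 — applied couple M₀=20 kN·m at a=4 m (b=L-a=4):
  M_1 = M₀x/L - M₀  [x>a] = 20·(24/5)/8 - 20 = -8 kN·m
Load 2 — applied couple M₀=8 kN·m at a=16/5 m (b=L-a=24/5):
  M_2 = M₀x/L - M₀  [x>a] = 8·(24/5)/8 - 8 = -16/5 kN·m
Load 3 — uniform load w=14 kN/m over full span:
  M_3 = wx(L-x)/2 = 14·(24/5)·(8-(24/5))/2 = 2688/25 kN·m
Load 4 — applied couple M₀=5 kN·m at a=2 m (b=L-a=6):
  M_4 = M₀x/L - M₀  [x>a] = 5·(24/5)/8 - 5 = -2 kN·m
Superposition: M = Σ M_i = 2358/25 kN·m ≈ 94.320000 kN·m

M(24/5) = 2358/25 kN·m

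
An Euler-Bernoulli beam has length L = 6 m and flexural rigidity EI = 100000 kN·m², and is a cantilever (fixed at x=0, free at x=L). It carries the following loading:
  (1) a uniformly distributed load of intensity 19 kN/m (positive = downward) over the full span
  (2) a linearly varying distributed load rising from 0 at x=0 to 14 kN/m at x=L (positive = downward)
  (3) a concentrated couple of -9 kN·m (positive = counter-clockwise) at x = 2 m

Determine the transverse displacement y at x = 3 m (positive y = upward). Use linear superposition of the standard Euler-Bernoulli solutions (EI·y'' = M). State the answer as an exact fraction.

Load 1 — uniform load w=19 kN/m over full span:
  y_1 = -wx²(x²-4Lx+6L²)/(24EI) = -19·3²·(3²-4·6·3+6·6²)/(24·100000) = -8721/800000 m
Load 2 — triangular load w₀=14 kN/m (0→w₀ over full span):
  y_2 = (w₀Lx³/12-w₀L²x²/6-w₀x⁵/(120L))/EI = (14·6·3³/12-14·6²·3²/6-14·3⁵/(120·6))/100000 = -22869/4000000 m
Load 3 — applied couple M₀=-9 kN·m at a=2 m (b=L-a=4):
  y_3 = M₀a(2x-a)/(2EI)  [x>a] = (-9)·2·(2·3-2)/(2·100000) = -9/25000 m
Superposition: y = Σ y_i = -33957/2000000 m ≈ -0.016979 m

y(3) = -33957/2000000 m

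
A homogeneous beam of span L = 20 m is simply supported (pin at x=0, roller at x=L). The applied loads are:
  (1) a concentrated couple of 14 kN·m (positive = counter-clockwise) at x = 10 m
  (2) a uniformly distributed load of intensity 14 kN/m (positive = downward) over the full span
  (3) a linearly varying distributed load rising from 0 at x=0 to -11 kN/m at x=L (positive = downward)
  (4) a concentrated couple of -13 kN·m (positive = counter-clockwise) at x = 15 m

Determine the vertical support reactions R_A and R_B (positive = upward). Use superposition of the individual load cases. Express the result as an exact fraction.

R_A = 6203/60 kN, R_B = 3997/60 kN

Load 1 — applied couple M₀=14 kN·m at a=10 m (b=L-a=10):
  R_A = M₀/L = 14/20 = 7/10 kN
  R_B = -M₀/L = -14/20 = -7/10 kN
Load 2 — uniform load w=14 kN/m over full span:
  R_A = wL/2 = 14·20/2 = 140 kN
  R_B = wL/2 = 14·20/2 = 140 kN
Load 3 — triangular load w₀=-11 kN/m (0→w₀ over full span):
  R_A = w₀L/6 = (-11)·20/6 = -110/3 kN
  R_B = w₀L/3 = (-11)·20/3 = -220/3 kN
Load 4 — applied couple M₀=-13 kN·m at a=15 m (b=L-a=5):
  R_A = M₀/L = (-13)/20 = -13/20 kN
  R_B = -M₀/L = -(-13)/20 = 13/20 kN
Superposition: R_A = 6203/60 kN, R_B = 3997/60 kN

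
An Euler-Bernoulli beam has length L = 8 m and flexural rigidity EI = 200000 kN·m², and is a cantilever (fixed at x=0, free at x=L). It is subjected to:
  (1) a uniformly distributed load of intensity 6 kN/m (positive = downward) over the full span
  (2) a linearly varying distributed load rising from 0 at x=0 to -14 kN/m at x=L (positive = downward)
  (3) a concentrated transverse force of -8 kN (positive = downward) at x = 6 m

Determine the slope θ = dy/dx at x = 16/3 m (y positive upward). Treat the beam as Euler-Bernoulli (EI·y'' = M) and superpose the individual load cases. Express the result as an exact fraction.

Load 1 — uniform load w=6 kN/m over full span:
  θ_1 = -wx(x²-3Lx+3L²)/(6EI) = -6·(16/3)·((16/3)²-3·8·(16/3)+3·8²)/(6·200000) = -208/84375 rad
Load 2 — triangular load w₀=-14 kN/m (0→w₀ over full span):
  θ_2 = (w₀Lx²/4-w₀L²x/3-w₀x⁴/(24L))/EI = ((-14)·8·(16/3)²/4-(-14)·8²·(16/3)/3-(-14)·(16/3)⁴/(24·8))/200000 = 3248/759375 rad
Load 3 — point force P=-8 kN at a=6 m (b=L-a=2):
  θ_3 = -Px(2a-x)/(2EI)  [x≤a] = -(-8)·(16/3)·(2·6-(16/3))/(2·200000) = 4/5625 rad
Superposition: θ = Σ θ_i = 1916/759375 rad ≈ 0.002523 rad

θ(16/3) = 1916/759375 rad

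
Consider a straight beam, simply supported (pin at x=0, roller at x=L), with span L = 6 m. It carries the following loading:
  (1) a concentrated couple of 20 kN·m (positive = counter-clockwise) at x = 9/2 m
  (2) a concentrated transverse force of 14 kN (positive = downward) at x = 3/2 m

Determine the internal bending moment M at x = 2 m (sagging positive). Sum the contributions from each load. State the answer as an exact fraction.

M(2) = 62/3 kN·m

Load 1 — applied couple M₀=20 kN·m at a=9/2 m (b=L-a=3/2):
  M_1 = M₀x/L  [x≤a] = 20·2/6 = 20/3 kN·m
Load 2 — point force P=14 kN at a=3/2 m (b=L-a=9/2):
  M_2 = Pa(L-x)/L  [x>a] = 14·(3/2)·(6-2)/6 = 14 kN·m
Superposition: M = Σ M_i = 62/3 kN·m ≈ 20.666667 kN·m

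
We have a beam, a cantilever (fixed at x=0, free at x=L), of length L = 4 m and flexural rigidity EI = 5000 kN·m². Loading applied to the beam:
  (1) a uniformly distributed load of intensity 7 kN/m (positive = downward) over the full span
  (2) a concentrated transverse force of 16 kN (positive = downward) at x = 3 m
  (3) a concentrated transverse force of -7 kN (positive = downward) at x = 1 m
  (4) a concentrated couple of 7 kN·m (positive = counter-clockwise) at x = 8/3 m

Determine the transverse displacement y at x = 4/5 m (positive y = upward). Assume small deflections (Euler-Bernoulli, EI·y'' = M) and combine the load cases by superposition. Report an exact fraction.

y(4/5) = -6038/1171875 m

Load 1 — uniform load w=7 kN/m over full span:
  y_1 = -wx²(x²-4Lx+6L²)/(24EI) = -7·(4/5)²·((4/5)²-4·4·(4/5)+6·4²)/(24·5000) = -3668/1171875 m
Load 2 — point force P=16 kN at a=3 m (b=L-a=1):
  y_2 = -Px²(3a-x)/(6EI)  [x≤a] = -16·(4/5)²·(3·3-(4/5))/(6·5000) = -656/234375 m
Load 3 — point force P=-7 kN at a=1 m (b=L-a=3):
  y_3 = -Px²(3a-x)/(6EI)  [x≤a] = -(-7)·(4/5)²·(3·1-(4/5))/(6·5000) = 77/234375 m
Load 4 — applied couple M₀=7 kN·m at a=8/3 m (b=L-a=4/3):
  y_4 = M₀x²/(2EI)  [x≤a] = 7·(4/5)²/(2·5000) = 7/15625 m
Superposition: y = Σ y_i = -6038/1171875 m ≈ -0.005152 m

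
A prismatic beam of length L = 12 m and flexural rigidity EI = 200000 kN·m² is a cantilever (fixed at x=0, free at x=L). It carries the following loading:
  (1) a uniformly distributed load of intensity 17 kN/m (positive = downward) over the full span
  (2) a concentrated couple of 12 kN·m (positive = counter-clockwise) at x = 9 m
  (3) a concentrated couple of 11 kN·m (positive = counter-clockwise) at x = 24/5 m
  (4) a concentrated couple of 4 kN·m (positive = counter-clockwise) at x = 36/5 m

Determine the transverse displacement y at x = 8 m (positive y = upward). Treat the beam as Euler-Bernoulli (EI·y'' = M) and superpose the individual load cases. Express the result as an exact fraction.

Load 1 — uniform load w=17 kN/m over full span:
  y_1 = -wx²(x²-4Lx+6L²)/(24EI) = -17·8²·(8²-4·12·8+6·12²)/(24·200000) = -1156/9375 m
Load 2 — applied couple M₀=12 kN·m at a=9 m (b=L-a=3):
  y_2 = M₀x²/(2EI)  [x≤a] = 12·8²/(2·200000) = 6/3125 m
Load 3 — applied couple M₀=11 kN·m at a=24/5 m (b=L-a=36/5):
  y_3 = M₀a(2x-a)/(2EI)  [x>a] = 11·(24/5)·(2·8-(24/5))/(2·200000) = 231/156250 m
Load 4 — applied couple M₀=4 kN·m at a=36/5 m (b=L-a=24/5):
  y_4 = M₀a(2x-a)/(2EI)  [x>a] = 4·(36/5)·(2·8-(36/5))/(2·200000) = 99/156250 m
Superposition: y = Σ y_i = -5591/46875 m ≈ -0.119275 m

y(8) = -5591/46875 m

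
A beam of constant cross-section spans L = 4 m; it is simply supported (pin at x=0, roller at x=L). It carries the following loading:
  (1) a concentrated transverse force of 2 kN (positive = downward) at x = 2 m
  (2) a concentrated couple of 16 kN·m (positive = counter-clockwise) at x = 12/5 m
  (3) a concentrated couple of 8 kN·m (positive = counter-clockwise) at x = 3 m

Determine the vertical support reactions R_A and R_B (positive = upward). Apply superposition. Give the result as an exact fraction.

Load 1 — point force P=2 kN at a=2 m (b=L-a=2):
  R_A = Pb/L = 2·2/4 = 1 kN
  R_B = Pa/L = 2·2/4 = 1 kN
Load 2 — applied couple M₀=16 kN·m at a=12/5 m (b=L-a=8/5):
  R_A = M₀/L = 16/4 = 4 kN
  R_B = -M₀/L = -16/4 = -4 kN
Load 3 — applied couple M₀=8 kN·m at a=3 m (b=L-a=1):
  R_A = M₀/L = 8/4 = 2 kN
  R_B = -M₀/L = -8/4 = -2 kN
Superposition: R_A = 7 kN, R_B = -5 kN

R_A = 7 kN, R_B = -5 kN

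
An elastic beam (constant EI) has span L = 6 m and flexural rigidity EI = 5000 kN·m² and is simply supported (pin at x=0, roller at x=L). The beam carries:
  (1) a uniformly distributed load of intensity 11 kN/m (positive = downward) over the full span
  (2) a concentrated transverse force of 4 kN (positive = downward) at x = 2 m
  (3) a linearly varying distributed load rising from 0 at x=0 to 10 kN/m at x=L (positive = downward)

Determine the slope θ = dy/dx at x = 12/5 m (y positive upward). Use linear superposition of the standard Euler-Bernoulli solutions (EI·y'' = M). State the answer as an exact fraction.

θ(12/5) = -52129/5625000 rad

Load 1 — uniform load w=11 kN/m over full span:
  θ_1 = -w(L³-6Lx²+4x³)/(24EI) = -11·(6³-6·6·(12/5)²+4·(12/5)³)/(24·5000) = -3663/625000 rad
Load 2 — point force P=4 kN at a=2 m (b=L-a=4):
  θ_2 = -Pa(2L²-6Lx+3x²+a²)/(6LEI)  [x>a] = -4·2·(2·6²-6·6·(12/5)+3·(12/5)²+2²)/(6·6·5000) = -43/140625 rad
Load 3 — triangular load w₀=10 kN/m (0→w₀ over full span):
  θ_3 = -w₀(7L⁴-30L²x²+15x⁴)/(360LEI) = -10·(7·6⁴-30·6²·(12/5)²+15·(12/5)⁴)/(360·6·5000) = -969/312500 rad
Superposition: θ = Σ θ_i = -52129/5625000 rad ≈ -0.009267 rad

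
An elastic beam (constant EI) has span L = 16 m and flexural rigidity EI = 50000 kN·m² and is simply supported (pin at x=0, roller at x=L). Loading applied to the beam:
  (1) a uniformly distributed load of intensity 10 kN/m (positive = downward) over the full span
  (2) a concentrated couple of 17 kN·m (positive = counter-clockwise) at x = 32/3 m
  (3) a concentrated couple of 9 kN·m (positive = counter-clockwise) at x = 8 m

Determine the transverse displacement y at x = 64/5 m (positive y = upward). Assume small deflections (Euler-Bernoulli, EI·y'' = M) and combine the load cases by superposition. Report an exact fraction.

Load 1 — uniform load w=10 kN/m over full span:
  y_1 = -wx(L³-2Lx²+x³)/(24EI) = -10·(64/5)·(16³-2·16·(64/5)²+(64/5)³)/(24·50000) = -118784/1171875 m
Load 2 — applied couple M₀=17 kN·m at a=32/3 m (b=L-a=16/3):
  y_2 = (M₀x³/(6L)-M₀(x-a)²/2+C₁x)/EI  [x>a] with C₁=M₀(3b²-L²)/(6L)=-272/9 = (17·(64/5)³/(6·16)-17·((64/5)-(32/3))²/2+(-272/9)·(64/5))/50000 = -3808/3515625 m
Load 3 — applied couple M₀=9 kN·m at a=8 m (b=L-a=8):
  y_3 = (M₀x³/(6L)-M₀(x-a)²/2+C₁x)/EI  [x>a] with C₁=M₀(3b²-L²)/(6L)=-6 = (9·(64/5)³/(6·16)-9·((64/5)-8)²/2+(-6)·(64/5))/50000 = 126/390625 m
Superposition: y = Σ y_i = -359026/3515625 m ≈ -0.102123 m

y(64/5) = -359026/3515625 m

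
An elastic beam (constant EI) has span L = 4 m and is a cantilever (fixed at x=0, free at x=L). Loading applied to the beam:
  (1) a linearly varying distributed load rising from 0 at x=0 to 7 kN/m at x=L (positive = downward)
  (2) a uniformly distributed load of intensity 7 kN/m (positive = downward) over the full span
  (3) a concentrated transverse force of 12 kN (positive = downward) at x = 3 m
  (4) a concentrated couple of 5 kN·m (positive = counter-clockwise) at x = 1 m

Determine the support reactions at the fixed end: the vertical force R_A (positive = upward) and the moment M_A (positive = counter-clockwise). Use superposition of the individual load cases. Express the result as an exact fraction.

R_A = 54 kN, M_A = 373/3 kN·m

Load 1 — triangular load w₀=7 kN/m (0→w₀ over full span):
  R_A = w₀L/2 = 7·4/2 = 14 kN
  M_A = w₀L²/3 = 7·4²/3 = 112/3 kN·m
Load 2 — uniform load w=7 kN/m over full span:
  R_A = wL = 7·4 = 28 kN
  M_A = wL²/2 = 7·4²/2 = 56 kN·m
Load 3 — point force P=12 kN at a=3 m (b=L-a=1):
  R_A = P = 12 kN
  M_A = Pa = 12·3 = 36 kN·m
Load 4 — applied couple M₀=5 kN·m at a=1 m (b=L-a=3):
  R_A = 0 kN
  M_A = -M₀ = -5 kN·m
Superposition: R_A = 54 kN, M_A = 373/3 kN·m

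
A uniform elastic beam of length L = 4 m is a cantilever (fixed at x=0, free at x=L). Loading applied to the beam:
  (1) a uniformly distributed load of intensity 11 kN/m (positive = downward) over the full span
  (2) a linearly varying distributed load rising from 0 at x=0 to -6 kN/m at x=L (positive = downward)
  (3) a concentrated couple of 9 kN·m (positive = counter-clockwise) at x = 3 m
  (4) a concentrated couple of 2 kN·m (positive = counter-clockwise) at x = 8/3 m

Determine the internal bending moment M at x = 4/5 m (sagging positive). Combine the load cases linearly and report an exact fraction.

M(4/5) = -2849/125 kN·m

Load 1 — uniform load w=11 kN/m over full span:
  M_1 = -w(L-x)²/2 = -11·(4-(4/5))²/2 = -1408/25 kN·m
Load 2 — triangular load w₀=-6 kN/m (0→w₀ over full span):
  M_2 = w₀Lx/2 - w₀L²/3 - w₀x³/(6L) = (-6)·4·(4/5)/2 - (-6)·4²/3 - (-6)·(4/5)³/(6·4) = 2816/125 kN·m
Load 3 — applied couple M₀=9 kN·m at a=3 m (b=L-a=1):
  M_3 = M₀  [x≤a] = 9 = 9 kN·m
Load 4 — applied couple M₀=2 kN·m at a=8/3 m (b=L-a=4/3):
  M_4 = M₀  [x≤a] = 2 = 2 kN·m
Superposition: M = Σ M_i = -2849/125 kN·m ≈ -22.792000 kN·m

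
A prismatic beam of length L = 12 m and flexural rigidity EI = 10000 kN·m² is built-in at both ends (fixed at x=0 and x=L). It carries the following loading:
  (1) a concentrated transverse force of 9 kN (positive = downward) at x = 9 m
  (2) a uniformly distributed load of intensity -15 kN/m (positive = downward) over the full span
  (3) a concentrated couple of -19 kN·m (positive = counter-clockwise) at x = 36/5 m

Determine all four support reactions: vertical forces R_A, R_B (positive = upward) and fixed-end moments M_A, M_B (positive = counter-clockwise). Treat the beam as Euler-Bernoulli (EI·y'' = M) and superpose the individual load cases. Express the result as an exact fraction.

Load 1 — point force P=9 kN at a=9 m (b=L-a=3):
  R_A = Pb²(3a+b)/L³ = 9·3²·(3·9+3)/12³ = 45/32 kN
  M_A = Pab²/L² = 9·9·3²/12² = 81/16 kN·m
  R_B = Pa²(a+3b)/L³ = 9·9²·(9+3·3)/12³ = 243/32 kN
  M_B = -Pa²b/L² = -9·9²·3/12² = -243/16 kN·m
Load 2 — uniform load w=-15 kN/m over full span:
  R_A = wL/2 = (-15)·12/2 = -90 kN
  M_A = wL²/12 = (-15)·12²/12 = -180 kN·m
  R_B = wL/2 = (-15)·12/2 = -90 kN
  M_B = -wL²/12 = -(-15)·12²/12 = 180 kN·m
Load 3 — applied couple M₀=-19 kN·m at a=36/5 m (b=L-a=24/5):
  R_A = 6M₀ab/L³ = 6·(-19)·(36/5)·(24/5)/12³ = -57/25 kN
  M_A = M₀b(2a-b)/L² = (-19)·(24/5)·(2·(36/5)-(24/5))/12² = -152/25 kN·m
  R_B = -6M₀ab/L³ = -6·(-19)·(36/5)·(24/5)/12³ = 57/25 kN
  M_B = M₀a(2b-a)/L² = (-19)·(36/5)·(2·(24/5)-(36/5))/12² = -57/25 kN·m
Superposition: R_A = -72699/800 kN, M_A = -72407/400 kN·m, R_B = -64101/800 kN, M_B = 65013/400 kN·m

R_A = -72699/800 kN, M_A = -72407/400 kN·m, R_B = -64101/800 kN, M_B = 65013/400 kN·m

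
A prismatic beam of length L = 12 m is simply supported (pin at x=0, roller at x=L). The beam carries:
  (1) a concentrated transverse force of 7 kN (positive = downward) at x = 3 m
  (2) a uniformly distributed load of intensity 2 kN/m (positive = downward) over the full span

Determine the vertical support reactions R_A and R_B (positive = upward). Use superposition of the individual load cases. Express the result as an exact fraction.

R_A = 69/4 kN, R_B = 55/4 kN

Load 1 — point force P=7 kN at a=3 m (b=L-a=9):
  R_A = Pb/L = 7·9/12 = 21/4 kN
  R_B = Pa/L = 7·3/12 = 7/4 kN
Load 2 — uniform load w=2 kN/m over full span:
  R_A = wL/2 = 2·12/2 = 12 kN
  R_B = wL/2 = 2·12/2 = 12 kN
Superposition: R_A = 69/4 kN, R_B = 55/4 kN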